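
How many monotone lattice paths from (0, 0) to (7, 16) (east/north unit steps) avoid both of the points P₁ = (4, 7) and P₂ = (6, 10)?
Number of paths = 139601

Inclusion–exclusion. Total paths: C(23, 7) = 245157. Through P₁: C(11, 4)·C(12, 3) = 72600. Through P₂: C(16, 6)·C(7, 1) = 56056. Since P₁ is strictly southwest of P₂, a monotone path through both must visit P₁ then P₂; paths through both = C(11, 4)·C(5, 2)·C(7, 1) = 23100. Avoid both = 245157 − 72600 − 56056 + 23100 = 139601.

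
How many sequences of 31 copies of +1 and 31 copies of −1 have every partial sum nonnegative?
C_31 = 14544636039226909

These ballot sequences are counted by the Catalan number C_n = (1/(n + 1)) · C(2n, n). For n = 31: C_31 = (1/32) · C(62, 31) = 465428353255261088/32 = 14544636039226909.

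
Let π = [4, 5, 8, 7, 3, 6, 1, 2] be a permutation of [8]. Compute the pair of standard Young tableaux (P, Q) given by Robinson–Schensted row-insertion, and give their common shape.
P = [1, 2, 6] / [3, 5] / [4, 7] / [8];  Q = [1, 2, 3] / [4, 6] / [5, 8] / [7];  common shape = (3, 2, 2, 1)

Row-insert the values π_1, π_2, … into P one at a time, bumping the leftmost entry strictly greater than the inserted value down to the next row. The recording tableau Q records, in position (i, j), the step at which that cell was added to P.
  Insert 4 (step 1): P = [4];  Q = [1]
  Insert 5 (step 2): P = [4, 5];  Q = [1, 2]
  Insert 8 (step 3): P = [4, 5, 8];  Q = [1, 2, 3]
  Insert 7 (step 4): P = [4, 5, 7] / [8];  Q = [1, 2, 3] / [4]
  Insert 3 (step 5): P = [3, 5, 7] / [4] / [8];  Q = [1, 2, 3] / [4] / [5]
  Insert 6 (step 6): P = [3, 5, 6] / [4, 7] / [8];  Q = [1, 2, 3] / [4, 6] / [5]
  Insert 1 (step 7): P = [1, 5, 6] / [3, 7] / [4] / [8];  Q = [1, 2, 3] / [4, 6] / [5] / [7]
  Insert 2 (step 8): P = [1, 2, 6] / [3, 5] / [4, 7] / [8];  Q = [1, 2, 3] / [4, 6] / [5, 8] / [7]
Final shape: (3, 2, 2, 1).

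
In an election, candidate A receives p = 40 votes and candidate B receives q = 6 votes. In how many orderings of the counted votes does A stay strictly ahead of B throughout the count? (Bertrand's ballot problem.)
Strict-lead orderings = 6923301

Total orderings of the 46 votes with 40 for A: C(46, 40) = 9366819. By the Bertrand ballot formula (Cycle Lemma / reflection principle), the number of orderings in which A is strictly ahead of B throughout is (p − q)/(p + q) · C(p + q, p) = (40 − 6)/(40 + 6) · 9366819 = 6923301.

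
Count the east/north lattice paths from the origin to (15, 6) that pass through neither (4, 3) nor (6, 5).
Number of paths = 39004

Inclusion–exclusion. Total paths: C(21, 15) = 54264. Through P₁: C(7, 4)·C(14, 11) = 12740. Through P₂: C(11, 6)·C(10, 9) = 4620. Since P₁ is strictly southwest of P₂, a monotone path through both must visit P₁ then P₂; paths through both = C(7, 4)·C(4, 2)·C(10, 9) = 2100. Avoid both = 54264 − 12740 − 4620 + 2100 = 39004.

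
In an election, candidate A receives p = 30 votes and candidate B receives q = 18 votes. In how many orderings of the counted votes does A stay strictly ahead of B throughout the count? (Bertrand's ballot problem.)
Strict-lead orderings = 1827459250276

Total orderings of the 48 votes with 30 for A: C(48, 30) = 7309837001104. By the Bertrand ballot formula (Cycle Lemma / reflection principle), the number of orderings in which A is strictly ahead of B throughout is (p − q)/(p + q) · C(p + q, p) = (30 − 18)/(30 + 18) · 7309837001104 = 1827459250276.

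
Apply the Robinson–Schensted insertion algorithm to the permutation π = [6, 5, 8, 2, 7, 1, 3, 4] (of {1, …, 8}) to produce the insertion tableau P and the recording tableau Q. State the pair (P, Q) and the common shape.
P = [1, 3, 4] / [2, 7] / [5, 8] / [6];  Q = [1, 3, 8] / [2, 5] / [4, 7] / [6];  common shape = (3, 2, 2, 1)

Row-insert the values π_1, π_2, … into P one at a time, bumping the leftmost entry strictly greater than the inserted value down to the next row. The recording tableau Q records, in position (i, j), the step at which that cell was added to P.
  Insert 6 (step 1): P = [6];  Q = [1]
  Insert 5 (step 2): P = [5] / [6];  Q = [1] / [2]
  Insert 8 (step 3): P = [5, 8] / [6];  Q = [1, 3] / [2]
  Insert 2 (step 4): P = [2, 8] / [5] / [6];  Q = [1, 3] / [2] / [4]
  Insert 7 (step 5): P = [2, 7] / [5, 8] / [6];  Q = [1, 3] / [2, 5] / [4]
  Insert 1 (step 6): P = [1, 7] / [2, 8] / [5] / [6];  Q = [1, 3] / [2, 5] / [4] / [6]
  Insert 3 (step 7): P = [1, 3] / [2, 7] / [5, 8] / [6];  Q = [1, 3] / [2, 5] / [4, 7] / [6]
  Insert 4 (step 8): P = [1, 3, 4] / [2, 7] / [5, 8] / [6];  Q = [1, 3, 8] / [2, 5] / [4, 7] / [6]
Final shape: (3, 2, 2, 1).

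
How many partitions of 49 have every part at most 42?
p(49, parts ≤ 42) = 173495

Use the recurrence p(n, m) = p(n, m−1) + p(n−m, m): either the largest part is < m (count p(n, m−1)) or the largest part is exactly m (remove one copy of m, count p(n−m, m)). With p(0, ·) = 1 this gives p(49, parts ≤ 42) = 173495. (By conjugating Young diagrams, this also counts partitions of 49 into at most 42 parts.)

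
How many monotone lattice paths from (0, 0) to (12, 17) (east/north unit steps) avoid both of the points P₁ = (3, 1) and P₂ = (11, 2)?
Number of paths = 43723363

Inclusion–exclusion. Total paths: C(29, 12) = 51895935. Through P₁: C(4, 3)·C(25, 9) = 8171900. Through P₂: C(13, 11)·C(16, 1) = 1248. Since P₁ is strictly southwest of P₂, a monotone path through both must visit P₁ then P₂; paths through both = C(4, 3)·C(9, 8)·C(16, 1) = 576. Avoid both = 51895935 − 8171900 − 1248 + 576 = 43723363.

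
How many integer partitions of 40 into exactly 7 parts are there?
p(40, 7 parts) = 2738

Partitions of n into exactly k parts are in bijection with partitions of n − k into at most k parts (subtract 1 from each part). So p(40, exactly 7) = p(33, parts ≤ 7). Computing via the recurrence p(m, j) = p(m, j−1) + p(m−j, j) gives 2738.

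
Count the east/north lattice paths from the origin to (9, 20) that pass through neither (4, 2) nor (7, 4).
Number of paths = 9482730

Inclusion–exclusion. Total paths: C(29, 9) = 10015005. Through P₁: C(6, 4)·C(23, 5) = 504735. Through P₂: C(11, 7)·C(18, 2) = 50490. Since P₁ is strictly southwest of P₂, a monotone path through both must visit P₁ then P₂; paths through both = C(6, 4)·C(5, 3)·C(18, 2) = 22950. Avoid both = 10015005 − 504735 − 50490 + 22950 = 9482730.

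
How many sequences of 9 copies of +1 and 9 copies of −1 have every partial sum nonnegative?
C_9 = 4862

These ballot sequences are counted by the Catalan number C_n = (1/(n + 1)) · C(2n, n). For n = 9: C_9 = (1/10) · C(18, 9) = 48620/10 = 4862.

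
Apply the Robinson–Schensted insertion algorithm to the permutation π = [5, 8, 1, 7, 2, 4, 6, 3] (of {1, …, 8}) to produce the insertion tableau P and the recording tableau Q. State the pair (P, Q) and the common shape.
P = [1, 2, 3, 6] / [4, 7] / [5] / [8];  Q = [1, 2, 6, 7] / [3, 4] / [5] / [8];  common shape = (4, 2, 1, 1)

Row-insert the values π_1, π_2, … into P one at a time, bumping the leftmost entry strictly greater than the inserted value down to the next row. The recording tableau Q records, in position (i, j), the step at which that cell was added to P.
  Insert 5 (step 1): P = [5];  Q = [1]
  Insert 8 (step 2): P = [5, 8];  Q = [1, 2]
  Insert 1 (step 3): P = [1, 8] / [5];  Q = [1, 2] / [3]
  Insert 7 (step 4): P = [1, 7] / [5, 8];  Q = [1, 2] / [3, 4]
  Insert 2 (step 5): P = [1, 2] / [5, 7] / [8];  Q = [1, 2] / [3, 4] / [5]
  Insert 4 (step 6): P = [1, 2, 4] / [5, 7] / [8];  Q = [1, 2, 6] / [3, 4] / [5]
  Insert 6 (step 7): P = [1, 2, 4, 6] / [5, 7] / [8];  Q = [1, 2, 6, 7] / [3, 4] / [5]
  Insert 3 (step 8): P = [1, 2, 3, 6] / [4, 7] / [5] / [8];  Q = [1, 2, 6, 7] / [3, 4] / [5] / [8]
Final shape: (4, 2, 1, 1).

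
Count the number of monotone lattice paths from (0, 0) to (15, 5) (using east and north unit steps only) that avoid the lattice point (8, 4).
Number of paths = 11544

Total paths from (0, 0) to (15, 5): C(20, 15) = 15504. Paths through (8, 4): (paths (0, 0) → (8, 4)) × (paths (8, 4) → (15, 5)) = C(12, 8) · C(8, 7) = 495 · 8 = 3960. Avoidance count = 15504 − 3960 = 11544.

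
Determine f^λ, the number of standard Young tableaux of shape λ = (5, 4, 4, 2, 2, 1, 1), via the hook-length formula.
# SYT of shape (5, 4, 4, 2, 2, 1, 1) = 33331662

Hook-length formula: f^λ = n! / Π hook(c), product over all cells c of the Young diagram. For λ = (5, 4, 4, 2, 2, 1, 1), n = 19 boxes. Hook lengths by row (left-to-right, top-to-bottom): [11, 8, 5, 4, 1]; [9, 6, 3, 2]; [8, 5, 2, 1]; [5, 2]; [4, 1]; [2]; [1]. Product of hooks = 3649536000. So f^λ = 19! / 3649536000 = 121645100408832000 / 3649536000 = 33331662.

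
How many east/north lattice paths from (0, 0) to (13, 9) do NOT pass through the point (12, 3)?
Number of paths = 494235

Total paths from (0, 0) to (13, 9): C(22, 13) = 497420. Paths through (12, 3): (paths (0, 0) → (12, 3)) × (paths (12, 3) → (13, 9)) = C(15, 12) · C(7, 1) = 455 · 7 = 3185. Avoidance count = 497420 − 3185 = 494235.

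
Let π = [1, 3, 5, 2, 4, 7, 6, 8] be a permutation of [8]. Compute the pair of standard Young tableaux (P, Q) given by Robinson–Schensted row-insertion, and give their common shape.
P = [1, 2, 4, 6, 8] / [3, 5, 7];  Q = [1, 2, 3, 6, 8] / [4, 5, 7];  common shape = (5, 3)

Row-insert the values π_1, π_2, … into P one at a time, bumping the leftmost entry strictly greater than the inserted value down to the next row. The recording tableau Q records, in position (i, j), the step at which that cell was added to P.
  Insert 1 (step 1): P = [1];  Q = [1]
  Insert 3 (step 2): P = [1, 3];  Q = [1, 2]
  Insert 5 (step 3): P = [1, 3, 5];  Q = [1, 2, 3]
  Insert 2 (step 4): P = [1, 2, 5] / [3];  Q = [1, 2, 3] / [4]
  Insert 4 (step 5): P = [1, 2, 4] / [3, 5];  Q = [1, 2, 3] / [4, 5]
  Insert 7 (step 6): P = [1, 2, 4, 7] / [3, 5];  Q = [1, 2, 3, 6] / [4, 5]
  Insert 6 (step 7): P = [1, 2, 4, 6] / [3, 5, 7];  Q = [1, 2, 3, 6] / [4, 5, 7]
  Insert 8 (step 8): P = [1, 2, 4, 6, 8] / [3, 5, 7];  Q = [1, 2, 3, 6, 8] / [4, 5, 7]
Final shape: (5, 3).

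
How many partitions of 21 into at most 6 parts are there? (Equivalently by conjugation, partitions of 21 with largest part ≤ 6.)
p(21, parts ≤ 6) = 331

Use the recurrence p(n, m) = p(n, m−1) + p(n−m, m): either the largest part is < m (count p(n, m−1)) or the largest part is exactly m (remove one copy of m, count p(n−m, m)). With p(0, ·) = 1 this gives p(21, parts ≤ 6) = 331. (By conjugating Young diagrams, this also counts partitions of 21 into at most 6 parts.)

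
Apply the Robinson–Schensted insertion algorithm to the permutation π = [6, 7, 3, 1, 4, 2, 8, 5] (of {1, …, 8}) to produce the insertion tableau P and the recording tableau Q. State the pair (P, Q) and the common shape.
P = [1, 2, 5] / [3, 4, 8] / [6, 7];  Q = [1, 2, 7] / [3, 5, 8] / [4, 6];  common shape = (3, 3, 2)

Row-insert the values π_1, π_2, … into P one at a time, bumping the leftmost entry strictly greater than the inserted value down to the next row. The recording tableau Q records, in position (i, j), the step at which that cell was added to P.
  Insert 6 (step 1): P = [6];  Q = [1]
  Insert 7 (step 2): P = [6, 7];  Q = [1, 2]
  Insert 3 (step 3): P = [3, 7] / [6];  Q = [1, 2] / [3]
  Insert 1 (step 4): P = [1, 7] / [3] / [6];  Q = [1, 2] / [3] / [4]
  Insert 4 (step 5): P = [1, 4] / [3, 7] / [6];  Q = [1, 2] / [3, 5] / [4]
  Insert 2 (step 6): P = [1, 2] / [3, 4] / [6, 7];  Q = [1, 2] / [3, 5] / [4, 6]
  Insert 8 (step 7): P = [1, 2, 8] / [3, 4] / [6, 7];  Q = [1, 2, 7] / [3, 5] / [4, 6]
  Insert 5 (step 8): P = [1, 2, 5] / [3, 4, 8] / [6, 7];  Q = [1, 2, 7] / [3, 5, 8] / [4, 6]
Final shape: (3, 3, 2).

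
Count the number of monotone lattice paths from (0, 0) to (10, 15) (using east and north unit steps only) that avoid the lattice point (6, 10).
Number of paths = 2259752

Total paths from (0, 0) to (10, 15): C(25, 10) = 3268760. Paths through (6, 10): (paths (0, 0) → (6, 10)) × (paths (6, 10) → (10, 15)) = C(16, 6) · C(9, 4) = 8008 · 126 = 1009008. Avoidance count = 3268760 − 1009008 = 2259752.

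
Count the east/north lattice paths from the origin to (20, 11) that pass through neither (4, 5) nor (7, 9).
Number of paths = 74532927

Inclusion–exclusion. Total paths: C(31, 20) = 84672315. Through P₁: C(9, 4)·C(22, 16) = 9401238. Through P₂: C(16, 7)·C(15, 13) = 1201200. Since P₁ is strictly southwest of P₂, a monotone path through both must visit P₁ then P₂; paths through both = C(9, 4)·C(7, 3)·C(15, 13) = 463050. Avoid both = 84672315 − 9401238 − 1201200 + 463050 = 74532927.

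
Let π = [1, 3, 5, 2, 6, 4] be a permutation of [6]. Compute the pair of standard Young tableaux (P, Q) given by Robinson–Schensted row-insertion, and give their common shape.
P = [1, 2, 4, 6] / [3, 5];  Q = [1, 2, 3, 5] / [4, 6];  common shape = (4, 2)

Row-insert the values π_1, π_2, … into P one at a time, bumping the leftmost entry strictly greater than the inserted value down to the next row. The recording tableau Q records, in position (i, j), the step at which that cell was added to P.
  Insert 1 (step 1): P = [1];  Q = [1]
  Insert 3 (step 2): P = [1, 3];  Q = [1, 2]
  Insert 5 (step 3): P = [1, 3, 5];  Q = [1, 2, 3]
  Insert 2 (step 4): P = [1, 2, 5] / [3];  Q = [1, 2, 3] / [4]
  Insert 6 (step 5): P = [1, 2, 5, 6] / [3];  Q = [1, 2, 3, 5] / [4]
  Insert 4 (step 6): P = [1, 2, 4, 6] / [3, 5];  Q = [1, 2, 3, 5] / [4, 6]
Final shape: (4, 2).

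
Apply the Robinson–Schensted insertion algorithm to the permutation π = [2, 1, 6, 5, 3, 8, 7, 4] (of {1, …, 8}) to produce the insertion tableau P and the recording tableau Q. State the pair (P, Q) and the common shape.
P = [1, 3, 4] / [2, 5, 7] / [6, 8];  Q = [1, 3, 6] / [2, 4, 7] / [5, 8];  common shape = (3, 3, 2)

Row-insert the values π_1, π_2, … into P one at a time, bumping the leftmost entry strictly greater than the inserted value down to the next row. The recording tableau Q records, in position (i, j), the step at which that cell was added to P.
  Insert 2 (step 1): P = [2];  Q = [1]
  Insert 1 (step 2): P = [1] / [2];  Q = [1] / [2]
  Insert 6 (step 3): P = [1, 6] / [2];  Q = [1, 3] / [2]
  Insert 5 (step 4): P = [1, 5] / [2, 6];  Q = [1, 3] / [2, 4]
  Insert 3 (step 5): P = [1, 3] / [2, 5] / [6];  Q = [1, 3] / [2, 4] / [5]
  Insert 8 (step 6): P = [1, 3, 8] / [2, 5] / [6];  Q = [1, 3, 6] / [2, 4] / [5]
  Insert 7 (step 7): P = [1, 3, 7] / [2, 5, 8] / [6];  Q = [1, 3, 6] / [2, 4, 7] / [5]
  Insert 4 (step 8): P = [1, 3, 4] / [2, 5, 7] / [6, 8];  Q = [1, 3, 6] / [2, 4, 7] / [5, 8]
Final shape: (3, 3, 2).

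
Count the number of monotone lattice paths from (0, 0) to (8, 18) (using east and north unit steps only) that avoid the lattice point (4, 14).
Number of paths = 1348075

Total paths from (0, 0) to (8, 18): C(26, 8) = 1562275. Paths through (4, 14): (paths (0, 0) → (4, 14)) × (paths (4, 14) → (8, 18)) = C(18, 4) · C(8, 4) = 3060 · 70 = 214200. Avoidance count = 1562275 − 214200 = 1348075.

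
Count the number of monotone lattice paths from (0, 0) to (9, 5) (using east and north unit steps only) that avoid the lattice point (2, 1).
Number of paths = 1012

Total paths from (0, 0) to (9, 5): C(14, 9) = 2002. Paths through (2, 1): (paths (0, 0) → (2, 1)) × (paths (2, 1) → (9, 5)) = C(3, 2) · C(11, 7) = 3 · 330 = 990. Avoidance count = 2002 − 990 = 1012.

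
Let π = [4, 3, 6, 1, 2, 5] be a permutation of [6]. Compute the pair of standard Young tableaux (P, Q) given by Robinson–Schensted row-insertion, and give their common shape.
P = [1, 2, 5] / [3, 6] / [4];  Q = [1, 3, 6] / [2, 5] / [4];  common shape = (3, 2, 1)

Row-insert the values π_1, π_2, … into P one at a time, bumping the leftmost entry strictly greater than the inserted value down to the next row. The recording tableau Q records, in position (i, j), the step at which that cell was added to P.
  Insert 4 (step 1): P = [4];  Q = [1]
  Insert 3 (step 2): P = [3] / [4];  Q = [1] / [2]
  Insert 6 (step 3): P = [3, 6] / [4];  Q = [1, 3] / [2]
  Insert 1 (step 4): P = [1, 6] / [3] / [4];  Q = [1, 3] / [2] / [4]
  Insert 2 (step 5): P = [1, 2] / [3, 6] / [4];  Q = [1, 3] / [2, 5] / [4]
  Insert 5 (step 6): P = [1, 2, 5] / [3, 6] / [4];  Q = [1, 3, 6] / [2, 5] / [4]
Final shape: (3, 2, 1).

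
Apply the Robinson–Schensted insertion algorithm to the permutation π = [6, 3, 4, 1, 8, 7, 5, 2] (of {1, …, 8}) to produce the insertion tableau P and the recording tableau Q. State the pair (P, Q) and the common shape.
P = [1, 2, 5] / [3, 4] / [6, 7] / [8];  Q = [1, 3, 5] / [2, 6] / [4, 7] / [8];  common shape = (3, 2, 2, 1)

Row-insert the values π_1, π_2, … into P one at a time, bumping the leftmost entry strictly greater than the inserted value down to the next row. The recording tableau Q records, in position (i, j), the step at which that cell was added to P.
  Insert 6 (step 1): P = [6];  Q = [1]
  Insert 3 (step 2): P = [3] / [6];  Q = [1] / [2]
  Insert 4 (step 3): P = [3, 4] / [6];  Q = [1, 3] / [2]
  Insert 1 (step 4): P = [1, 4] / [3] / [6];  Q = [1, 3] / [2] / [4]
  Insert 8 (step 5): P = [1, 4, 8] / [3] / [6];  Q = [1, 3, 5] / [2] / [4]
  Insert 7 (step 6): P = [1, 4, 7] / [3, 8] / [6];  Q = [1, 3, 5] / [2, 6] / [4]
  Insert 5 (step 7): P = [1, 4, 5] / [3, 7] / [6, 8];  Q = [1, 3, 5] / [2, 6] / [4, 7]
  Insert 2 (step 8): P = [1, 2, 5] / [3, 4] / [6, 7] / [8];  Q = [1, 3, 5] / [2, 6] / [4, 7] / [8]
Final shape: (3, 2, 2, 1).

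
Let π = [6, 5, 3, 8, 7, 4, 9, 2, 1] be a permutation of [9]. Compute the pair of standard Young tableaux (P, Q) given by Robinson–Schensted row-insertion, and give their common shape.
P = [1, 4, 9] / [2, 7] / [3, 8] / [5] / [6];  Q = [1, 4, 7] / [2, 5] / [3, 6] / [8] / [9];  common shape = (3, 2, 2, 1, 1)

Row-insert the values π_1, π_2, … into P one at a time, bumping the leftmost entry strictly greater than the inserted value down to the next row. The recording tableau Q records, in position (i, j), the step at which that cell was added to P.
  Insert 6 (step 1): P = [6];  Q = [1]
  Insert 5 (step 2): P = [5] / [6];  Q = [1] / [2]
  Insert 3 (step 3): P = [3] / [5] / [6];  Q = [1] / [2] / [3]
  Insert 8 (step 4): P = [3, 8] / [5] / [6];  Q = [1, 4] / [2] / [3]
  Insert 7 (step 5): P = [3, 7] / [5, 8] / [6];  Q = [1, 4] / [2, 5] / [3]
  Insert 4 (step 6): P = [3, 4] / [5, 7] / [6, 8];  Q = [1, 4] / [2, 5] / [3, 6]
  Insert 9 (step 7): P = [3, 4, 9] / [5, 7] / [6, 8];  Q = [1, 4, 7] / [2, 5] / [3, 6]
  Insert 2 (step 8): P = [2, 4, 9] / [3, 7] / [5, 8] / [6];  Q = [1, 4, 7] / [2, 5] / [3, 6] / [8]
  Insert 1 (step 9): P = [1, 4, 9] / [2, 7] / [3, 8] / [5] / [6];  Q = [1, 4, 7] / [2, 5] / [3, 6] / [8] / [9]
Final shape: (3, 2, 2, 1, 1).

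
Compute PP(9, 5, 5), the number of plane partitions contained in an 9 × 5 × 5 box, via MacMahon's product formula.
PP(9, 5, 5) = 1566039386912

Evaluate the triple product over i = 1..9, j = 1..5, k = 1..5. The factors are (2/1) · (3/2) · (4/3) · (5/4) · (6/5) · (3/2) · (4/3) · (5/4) · … (225 factors total). The numerators and denominators telescope so the product is an integer; carrying out the multiplication exactly gives PP(9, 5, 5) = 1566039386912.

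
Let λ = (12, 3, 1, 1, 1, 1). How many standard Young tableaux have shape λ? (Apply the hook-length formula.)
# SYT of shape (12, 3, 1, 1, 1, 1) = 444600

Hook-length formula: f^λ = n! / Π hook(c), product over all cells c of the Young diagram. For λ = (12, 3, 1, 1, 1, 1), n = 19 boxes. Hook lengths by row (left-to-right, top-to-bottom): [17, 12, 11, 9, 8, 7, 6, 5, 4, 3, 2, 1]; [7, 2, 1]; [4]; [3]; [2]; [1]. Product of hooks = 273605713920. So f^λ = 19! / 273605713920 = 121645100408832000 / 273605713920 = 444600.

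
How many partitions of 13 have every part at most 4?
p(13, parts ≤ 4) = 39

Partitions of 13 with all parts ≤ 4: 4+4+4+1, 4+4+3+2, 4+4+3+1+1, 4+4+2+2+1, 4+4+2+1+1+1, 4+4+1+1+1+1+1, 4+3+3+3, 4+3+3+2+1, 4+3+3+1+1+1, 4+3+2+2+2, 4+3+2+2+1+1, 4+3+2+1+1+1+1, 4+3+1+1+1+1+1+1, 4+2+2+2+2+1, 4+2+2+2+1+1+1, 4+2+2+1+1+1+1+1, 4+2+1+1+1+1+1+1+1, 4+1+1+1+1+1+1+1+1+1, 3+3+3+3+1, 3+3+3+2+2, 3+3+3+2+1+1, 3+3+3+1+1+1+1, 3+3+2+2+2+1, 3+3+2+2+1+1+1, 3+3+2+1+1+1+1+1, 3+3+1+1+1+1+1+1+1, 3+2+2+2+2+2, 3+2+2+2+2+1+1, 3+2+2+2+1+1+1+1, 3+2+2+1+1+1+1+1+1, … (39 total). Count = 39.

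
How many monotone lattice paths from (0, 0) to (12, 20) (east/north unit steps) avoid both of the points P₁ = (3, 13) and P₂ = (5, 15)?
Number of paths = 209768392

Inclusion–exclusion. Total paths: C(32, 12) = 225792840. Through P₁: C(16, 3)·C(16, 9) = 6406400. Through P₂: C(20, 5)·C(12, 7) = 12279168. Since P₁ is strictly southwest of P₂, a monotone path through both must visit P₁ then P₂; paths through both = C(16, 3)·C(4, 2)·C(12, 7) = 2661120. Avoid both = 225792840 − 6406400 − 12279168 + 2661120 = 209768392.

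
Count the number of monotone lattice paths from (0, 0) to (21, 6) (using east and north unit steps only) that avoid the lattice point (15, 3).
Number of paths = 227466

Total paths from (0, 0) to (21, 6): C(27, 21) = 296010. Paths through (15, 3): (paths (0, 0) → (15, 3)) × (paths (15, 3) → (21, 6)) = C(18, 15) · C(9, 6) = 816 · 84 = 68544. Avoidance count = 296010 − 68544 = 227466.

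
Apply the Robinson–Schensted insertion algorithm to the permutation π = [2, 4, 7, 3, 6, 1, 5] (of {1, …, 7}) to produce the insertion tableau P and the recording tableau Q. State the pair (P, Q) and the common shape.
P = [1, 3, 5] / [2, 6] / [4, 7];  Q = [1, 2, 3] / [4, 5] / [6, 7];  common shape = (3, 2, 2)

Row-insert the values π_1, π_2, … into P one at a time, bumping the leftmost entry strictly greater than the inserted value down to the next row. The recording tableau Q records, in position (i, j), the step at which that cell was added to P.
  Insert 2 (step 1): P = [2];  Q = [1]
  Insert 4 (step 2): P = [2, 4];  Q = [1, 2]
  Insert 7 (step 3): P = [2, 4, 7];  Q = [1, 2, 3]
  Insert 3 (step 4): P = [2, 3, 7] / [4];  Q = [1, 2, 3] / [4]
  Insert 6 (step 5): P = [2, 3, 6] / [4, 7];  Q = [1, 2, 3] / [4, 5]
  Insert 1 (step 6): P = [1, 3, 6] / [2, 7] / [4];  Q = [1, 2, 3] / [4, 5] / [6]
  Insert 5 (step 7): P = [1, 3, 5] / [2, 6] / [4, 7];  Q = [1, 2, 3] / [4, 5] / [6, 7]
Final shape: (3, 2, 2).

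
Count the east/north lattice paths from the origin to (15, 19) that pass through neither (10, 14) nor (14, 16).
Number of paths = 897715668

Inclusion–exclusion. Total paths: C(34, 15) = 1855967520. Through P₁: C(24, 10)·C(10, 5) = 494236512. Through P₂: C(30, 14)·C(4, 1) = 581690700. Since P₁ is strictly southwest of P₂, a monotone path through both must visit P₁ then P₂; paths through both = C(24, 10)·C(6, 4)·C(4, 1) = 117675360. Avoid both = 1855967520 − 494236512 − 581690700 + 117675360 = 897715668.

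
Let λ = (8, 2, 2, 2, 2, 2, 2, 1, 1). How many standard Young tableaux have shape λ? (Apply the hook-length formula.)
# SYT of shape (8, 2, 2, 2, 2, 2, 2, 1, 1) = 86178015

Hook-length formula: f^λ = n! / Π hook(c), product over all cells c of the Young diagram. For λ = (8, 2, 2, 2, 2, 2, 2, 1, 1), n = 22 boxes. Hook lengths by row (left-to-right, top-to-bottom): [16, 13, 6, 5, 4, 3, 2, 1]; [9, 6]; [8, 5]; [7, 4]; [6, 3]; [5, 2]; [4, 1]; [2]; [1]. Product of hooks = 13042778112000. So f^λ = 22! / 13042778112000 = 1124000727777607680000 / 13042778112000 = 86178015.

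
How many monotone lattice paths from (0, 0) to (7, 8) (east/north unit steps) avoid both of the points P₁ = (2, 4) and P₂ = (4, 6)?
Number of paths = 3345

Inclusion–exclusion. Total paths: C(15, 7) = 6435. Through P₁: C(6, 2)·C(9, 5) = 1890. Through P₂: C(10, 4)·C(5, 3) = 2100. Since P₁ is strictly southwest of P₂, a monotone path through both must visit P₁ then P₂; paths through both = C(6, 2)·C(4, 2)·C(5, 3) = 900. Avoid both = 6435 − 1890 − 2100 + 900 = 3345.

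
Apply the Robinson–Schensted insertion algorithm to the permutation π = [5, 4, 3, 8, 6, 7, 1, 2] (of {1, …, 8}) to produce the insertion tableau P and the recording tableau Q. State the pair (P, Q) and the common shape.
P = [1, 2, 7] / [3, 6] / [4, 8] / [5];  Q = [1, 4, 6] / [2, 5] / [3, 8] / [7];  common shape = (3, 2, 2, 1)

Row-insert the values π_1, π_2, … into P one at a time, bumping the leftmost entry strictly greater than the inserted value down to the next row. The recording tableau Q records, in position (i, j), the step at which that cell was added to P.
  Insert 5 (step 1): P = [5];  Q = [1]
  Insert 4 (step 2): P = [4] / [5];  Q = [1] / [2]
  Insert 3 (step 3): P = [3] / [4] / [5];  Q = [1] / [2] / [3]
  Insert 8 (step 4): P = [3, 8] / [4] / [5];  Q = [1, 4] / [2] / [3]
  Insert 6 (step 5): P = [3, 6] / [4, 8] / [5];  Q = [1, 4] / [2, 5] / [3]
  Insert 7 (step 6): P = [3, 6, 7] / [4, 8] / [5];  Q = [1, 4, 6] / [2, 5] / [3]
  Insert 1 (step 7): P = [1, 6, 7] / [3, 8] / [4] / [5];  Q = [1, 4, 6] / [2, 5] / [3] / [7]
  Insert 2 (step 8): P = [1, 2, 7] / [3, 6] / [4, 8] / [5];  Q = [1, 4, 6] / [2, 5] / [3, 8] / [7]
Final shape: (3, 2, 2, 1).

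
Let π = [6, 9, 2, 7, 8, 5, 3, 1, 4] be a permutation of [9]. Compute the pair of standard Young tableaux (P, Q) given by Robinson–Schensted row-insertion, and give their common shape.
P = [1, 3, 4] / [2, 7, 8] / [5] / [6] / [9];  Q = [1, 2, 5] / [3, 4, 9] / [6] / [7] / [8];  common shape = (3, 3, 1, 1, 1)

Row-insert the values π_1, π_2, … into P one at a time, bumping the leftmost entry strictly greater than the inserted value down to the next row. The recording tableau Q records, in position (i, j), the step at which that cell was added to P.
  Insert 6 (step 1): P = [6];  Q = [1]
  Insert 9 (step 2): P = [6, 9];  Q = [1, 2]
  Insert 2 (step 3): P = [2, 9] / [6];  Q = [1, 2] / [3]
  Insert 7 (step 4): P = [2, 7] / [6, 9];  Q = [1, 2] / [3, 4]
  Insert 8 (step 5): P = [2, 7, 8] / [6, 9];  Q = [1, 2, 5] / [3, 4]
  Insert 5 (step 6): P = [2, 5, 8] / [6, 7] / [9];  Q = [1, 2, 5] / [3, 4] / [6]
  Insert 3 (step 7): P = [2, 3, 8] / [5, 7] / [6] / [9];  Q = [1, 2, 5] / [3, 4] / [6] / [7]
  Insert 1 (step 8): P = [1, 3, 8] / [2, 7] / [5] / [6] / [9];  Q = [1, 2, 5] / [3, 4] / [6] / [7] / [8]
  Insert 4 (step 9): P = [1, 3, 4] / [2, 7, 8] / [5] / [6] / [9];  Q = [1, 2, 5] / [3, 4, 9] / [6] / [7] / [8]
Final shape: (3, 3, 1, 1, 1).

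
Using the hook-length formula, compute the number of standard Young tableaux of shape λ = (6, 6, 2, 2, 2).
# SYT of shape (6, 6, 2, 2, 2) = 2382380

Hook-length formula: f^λ = n! / Π hook(c), product over all cells c of the Young diagram. For λ = (6, 6, 2, 2, 2), n = 18 boxes. Hook lengths by row (left-to-right, top-to-bottom): [10, 9, 5, 4, 3, 2]; [9, 8, 4, 3, 2, 1]; [4, 3]; [3, 2]; [2, 1]. Product of hooks = 2687385600. So f^λ = 18! / 2687385600 = 6402373705728000 / 2687385600 = 2382380.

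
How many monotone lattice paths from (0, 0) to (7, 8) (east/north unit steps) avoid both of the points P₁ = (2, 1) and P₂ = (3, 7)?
Number of paths = 3564

Inclusion–exclusion. Total paths: C(15, 7) = 6435. Through P₁: C(3, 2)·C(12, 5) = 2376. Through P₂: C(10, 3)·C(5, 4) = 600. Since P₁ is strictly southwest of P₂, a monotone path through both must visit P₁ then P₂; paths through both = C(3, 2)·C(7, 1)·C(5, 4) = 105. Avoid both = 6435 − 2376 − 600 + 105 = 3564.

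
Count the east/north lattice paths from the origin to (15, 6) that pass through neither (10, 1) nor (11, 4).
Number of paths = 31677

Inclusion–exclusion. Total paths: C(21, 15) = 54264. Through P₁: C(11, 10)·C(10, 5) = 2772. Through P₂: C(15, 11)·C(6, 4) = 20475. Since P₁ is strictly southwest of P₂, a monotone path through both must visit P₁ then P₂; paths through both = C(11, 10)·C(4, 1)·C(6, 4) = 660. Avoid both = 54264 − 2772 − 20475 + 660 = 31677.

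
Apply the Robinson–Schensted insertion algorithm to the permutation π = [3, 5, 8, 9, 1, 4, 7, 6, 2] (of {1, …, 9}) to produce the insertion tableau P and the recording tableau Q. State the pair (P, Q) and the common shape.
P = [1, 2, 6, 9] / [3, 4, 7] / [5] / [8];  Q = [1, 2, 3, 4] / [5, 6, 7] / [8] / [9];  common shape = (4, 3, 1, 1)

Row-insert the values π_1, π_2, … into P one at a time, bumping the leftmost entry strictly greater than the inserted value down to the next row. The recording tableau Q records, in position (i, j), the step at which that cell was added to P.
  Insert 3 (step 1): P = [3];  Q = [1]
  Insert 5 (step 2): P = [3, 5];  Q = [1, 2]
  Insert 8 (step 3): P = [3, 5, 8];  Q = [1, 2, 3]
  Insert 9 (step 4): P = [3, 5, 8, 9];  Q = [1, 2, 3, 4]
  Insert 1 (step 5): P = [1, 5, 8, 9] / [3];  Q = [1, 2, 3, 4] / [5]
  Insert 4 (step 6): P = [1, 4, 8, 9] / [3, 5];  Q = [1, 2, 3, 4] / [5, 6]
  Insert 7 (step 7): P = [1, 4, 7, 9] / [3, 5, 8];  Q = [1, 2, 3, 4] / [5, 6, 7]
  Insert 6 (step 8): P = [1, 4, 6, 9] / [3, 5, 7] / [8];  Q = [1, 2, 3, 4] / [5, 6, 7] / [8]
  Insert 2 (step 9): P = [1, 2, 6, 9] / [3, 4, 7] / [5] / [8];  Q = [1, 2, 3, 4] / [5, 6, 7] / [8] / [9]
Final shape: (4, 3, 1, 1).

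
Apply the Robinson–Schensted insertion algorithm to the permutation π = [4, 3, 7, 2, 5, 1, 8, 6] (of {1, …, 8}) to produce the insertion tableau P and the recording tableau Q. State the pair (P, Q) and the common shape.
P = [1, 5, 6] / [2, 7, 8] / [3] / [4];  Q = [1, 3, 7] / [2, 5, 8] / [4] / [6];  common shape = (3, 3, 1, 1)

Row-insert the values π_1, π_2, … into P one at a time, bumping the leftmost entry strictly greater than the inserted value down to the next row. The recording tableau Q records, in position (i, j), the step at which that cell was added to P.
  Insert 4 (step 1): P = [4];  Q = [1]
  Insert 3 (step 2): P = [3] / [4];  Q = [1] / [2]
  Insert 7 (step 3): P = [3, 7] / [4];  Q = [1, 3] / [2]
  Insert 2 (step 4): P = [2, 7] / [3] / [4];  Q = [1, 3] / [2] / [4]
  Insert 5 (step 5): P = [2, 5] / [3, 7] / [4];  Q = [1, 3] / [2, 5] / [4]
  Insert 1 (step 6): P = [1, 5] / [2, 7] / [3] / [4];  Q = [1, 3] / [2, 5] / [4] / [6]
  Insert 8 (step 7): P = [1, 5, 8] / [2, 7] / [3] / [4];  Q = [1, 3, 7] / [2, 5] / [4] / [6]
  Insert 6 (step 8): P = [1, 5, 6] / [2, 7, 8] / [3] / [4];  Q = [1, 3, 7] / [2, 5, 8] / [4] / [6]
Final shape: (3, 3, 1, 1).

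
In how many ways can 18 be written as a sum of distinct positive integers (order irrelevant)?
q(18) = 46

A partition into distinct parts is a strictly decreasing sequence summing to n. The recurrence d(n, m) = d(n, m−1) + d(n−m, m−1) (use part m at most once) with q(n) = d(n, n) gives q(18) = 46. (Euler's theorem: # distinct-part partitions = # odd-part partitions.)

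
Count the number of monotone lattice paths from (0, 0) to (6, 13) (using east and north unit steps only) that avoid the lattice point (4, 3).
Number of paths = 24822

Total paths from (0, 0) to (6, 13): C(19, 6) = 27132. Paths through (4, 3): (paths (0, 0) → (4, 3)) × (paths (4, 3) → (6, 13)) = C(7, 4) · C(12, 2) = 35 · 66 = 2310. Avoidance count = 27132 − 2310 = 24822.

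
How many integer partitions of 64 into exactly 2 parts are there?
p(64, 2 parts) = 32

Partitions of n into exactly k parts are in bijection with partitions of n − k into at most k parts (subtract 1 from each part). So p(64, exactly 2) = p(62, parts ≤ 2). Computing via the recurrence p(m, j) = p(m, j−1) + p(m−j, j) gives 32.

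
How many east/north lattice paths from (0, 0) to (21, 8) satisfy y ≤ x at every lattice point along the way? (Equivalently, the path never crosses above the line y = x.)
Number of paths = 2731365

By the reflection principle (André's argument), the number of monotone paths to (21, 8) with n ≤ m that never go above y = x is C(29, 21) − C(29, 22) = 4292145 − 1560780 = 2731365.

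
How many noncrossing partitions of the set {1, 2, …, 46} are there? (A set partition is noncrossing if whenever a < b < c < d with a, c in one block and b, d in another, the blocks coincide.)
C_46 = 8740328711533173390046320

These noncrossing partitions are counted by the Catalan number C_n = (1/(n + 1)) · C(2n, n). For n = 46: C_46 = (1/47) · C(92, 46) = 410795449442059149332177040/47 = 8740328711533173390046320.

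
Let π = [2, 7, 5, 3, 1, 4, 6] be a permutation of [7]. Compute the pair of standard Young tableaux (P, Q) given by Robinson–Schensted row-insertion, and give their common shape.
P = [1, 3, 4, 6] / [2] / [5] / [7];  Q = [1, 2, 6, 7] / [3] / [4] / [5];  common shape = (4, 1, 1, 1)

Row-insert the values π_1, π_2, … into P one at a time, bumping the leftmost entry strictly greater than the inserted value down to the next row. The recording tableau Q records, in position (i, j), the step at which that cell was added to P.
  Insert 2 (step 1): P = [2];  Q = [1]
  Insert 7 (step 2): P = [2, 7];  Q = [1, 2]
  Insert 5 (step 3): P = [2, 5] / [7];  Q = [1, 2] / [3]
  Insert 3 (step 4): P = [2, 3] / [5] / [7];  Q = [1, 2] / [3] / [4]
  Insert 1 (step 5): P = [1, 3] / [2] / [5] / [7];  Q = [1, 2] / [3] / [4] / [5]
  Insert 4 (step 6): P = [1, 3, 4] / [2] / [5] / [7];  Q = [1, 2, 6] / [3] / [4] / [5]
  Insert 6 (step 7): P = [1, 3, 4, 6] / [2] / [5] / [7];  Q = [1, 2, 6, 7] / [3] / [4] / [5]
Final shape: (4, 1, 1, 1).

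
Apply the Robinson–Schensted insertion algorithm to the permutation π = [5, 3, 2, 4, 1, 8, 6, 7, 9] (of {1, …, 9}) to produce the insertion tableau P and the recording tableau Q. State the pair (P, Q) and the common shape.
P = [1, 4, 6, 7, 9] / [2, 8] / [3] / [5];  Q = [1, 4, 6, 8, 9] / [2, 7] / [3] / [5];  common shape = (5, 2, 1, 1)

Row-insert the values π_1, π_2, … into P one at a time, bumping the leftmost entry strictly greater than the inserted value down to the next row. The recording tableau Q records, in position (i, j), the step at which that cell was added to P.
  Insert 5 (step 1): P = [5];  Q = [1]
  Insert 3 (step 2): P = [3] / [5];  Q = [1] / [2]
  Insert 2 (step 3): P = [2] / [3] / [5];  Q = [1] / [2] / [3]
  Insert 4 (step 4): P = [2, 4] / [3] / [5];  Q = [1, 4] / [2] / [3]
  Insert 1 (step 5): P = [1, 4] / [2] / [3] / [5];  Q = [1, 4] / [2] / [3] / [5]
  Insert 8 (step 6): P = [1, 4, 8] / [2] / [3] / [5];  Q = [1, 4, 6] / [2] / [3] / [5]
  Insert 6 (step 7): P = [1, 4, 6] / [2, 8] / [3] / [5];  Q = [1, 4, 6] / [2, 7] / [3] / [5]
  Insert 7 (step 8): P = [1, 4, 6, 7] / [2, 8] / [3] / [5];  Q = [1, 4, 6, 8] / [2, 7] / [3] / [5]
  Insert 9 (step 9): P = [1, 4, 6, 7, 9] / [2, 8] / [3] / [5];  Q = [1, 4, 6, 8, 9] / [2, 7] / [3] / [5]
Final shape: (5, 2, 1, 1).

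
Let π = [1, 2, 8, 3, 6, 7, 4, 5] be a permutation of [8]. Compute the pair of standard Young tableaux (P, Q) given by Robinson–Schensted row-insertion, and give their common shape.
P = [1, 2, 3, 4, 5] / [6, 7] / [8];  Q = [1, 2, 3, 5, 6] / [4, 8] / [7];  common shape = (5, 2, 1)

Row-insert the values π_1, π_2, … into P one at a time, bumping the leftmost entry strictly greater than the inserted value down to the next row. The recording tableau Q records, in position (i, j), the step at which that cell was added to P.
  Insert 1 (step 1): P = [1];  Q = [1]
  Insert 2 (step 2): P = [1, 2];  Q = [1, 2]
  Insert 8 (step 3): P = [1, 2, 8];  Q = [1, 2, 3]
  Insert 3 (step 4): P = [1, 2, 3] / [8];  Q = [1, 2, 3] / [4]
  Insert 6 (step 5): P = [1, 2, 3, 6] / [8];  Q = [1, 2, 3, 5] / [4]
  Insert 7 (step 6): P = [1, 2, 3, 6, 7] / [8];  Q = [1, 2, 3, 5, 6] / [4]
  Insert 4 (step 7): P = [1, 2, 3, 4, 7] / [6] / [8];  Q = [1, 2, 3, 5, 6] / [4] / [7]
  Insert 5 (step 8): P = [1, 2, 3, 4, 5] / [6, 7] / [8];  Q = [1, 2, 3, 5, 6] / [4, 8] / [7]
Final shape: (5, 2, 1).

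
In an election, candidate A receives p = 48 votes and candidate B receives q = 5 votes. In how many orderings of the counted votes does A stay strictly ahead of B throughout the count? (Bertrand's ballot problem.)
Strict-lead orderings = 2328235

Total orderings of the 53 votes with 48 for A: C(53, 48) = 2869685. By the Bertrand ballot formula (Cycle Lemma / reflection principle), the number of orderings in which A is strictly ahead of B throughout is (p − q)/(p + q) · C(p + q, p) = (48 − 5)/(48 + 5) · 2869685 = 2328235.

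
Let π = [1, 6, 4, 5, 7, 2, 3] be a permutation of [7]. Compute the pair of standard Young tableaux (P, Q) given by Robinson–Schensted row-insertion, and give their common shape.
P = [1, 2, 3, 7] / [4, 5] / [6];  Q = [1, 2, 4, 5] / [3, 7] / [6];  common shape = (4, 2, 1)

Row-insert the values π_1, π_2, … into P one at a time, bumping the leftmost entry strictly greater than the inserted value down to the next row. The recording tableau Q records, in position (i, j), the step at which that cell was added to P.
  Insert 1 (step 1): P = [1];  Q = [1]
  Insert 6 (step 2): P = [1, 6];  Q = [1, 2]
  Insert 4 (step 3): P = [1, 4] / [6];  Q = [1, 2] / [3]
  Insert 5 (step 4): P = [1, 4, 5] / [6];  Q = [1, 2, 4] / [3]
  Insert 7 (step 5): P = [1, 4, 5, 7] / [6];  Q = [1, 2, 4, 5] / [3]
  Insert 2 (step 6): P = [1, 2, 5, 7] / [4] / [6];  Q = [1, 2, 4, 5] / [3] / [6]
  Insert 3 (step 7): P = [1, 2, 3, 7] / [4, 5] / [6];  Q = [1, 2, 4, 5] / [3, 7] / [6]
Final shape: (4, 2, 1).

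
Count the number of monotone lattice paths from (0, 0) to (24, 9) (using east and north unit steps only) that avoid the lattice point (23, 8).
Number of paths = 22789650

Total paths from (0, 0) to (24, 9): C(33, 24) = 38567100. Paths through (23, 8): (paths (0, 0) → (23, 8)) × (paths (23, 8) → (24, 9)) = C(31, 23) · C(2, 1) = 7888725 · 2 = 15777450. Avoidance count = 38567100 − 15777450 = 22789650.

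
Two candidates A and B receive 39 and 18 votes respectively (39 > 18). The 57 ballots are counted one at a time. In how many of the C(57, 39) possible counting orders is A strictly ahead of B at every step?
Strict-lead orderings = 114330456032100

Total orderings of the 57 votes with 39 for A: C(57, 39) = 310325523515700. By the Bertrand ballot formula (Cycle Lemma / reflection principle), the number of orderings in which A is strictly ahead of B throughout is (p − q)/(p + q) · C(p + q, p) = (39 − 18)/(39 + 18) · 310325523515700 = 114330456032100.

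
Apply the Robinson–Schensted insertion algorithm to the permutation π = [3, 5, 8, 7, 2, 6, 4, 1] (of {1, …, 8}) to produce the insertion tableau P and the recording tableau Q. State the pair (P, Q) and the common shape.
P = [1, 4, 6] / [2, 5] / [3] / [7] / [8];  Q = [1, 2, 3] / [4, 6] / [5] / [7] / [8];  common shape = (3, 2, 1, 1, 1)

Row-insert the values π_1, π_2, … into P one at a time, bumping the leftmost entry strictly greater than the inserted value down to the next row. The recording tableau Q records, in position (i, j), the step at which that cell was added to P.
  Insert 3 (step 1): P = [3];  Q = [1]
  Insert 5 (step 2): P = [3, 5];  Q = [1, 2]
  Insert 8 (step 3): P = [3, 5, 8];  Q = [1, 2, 3]
  Insert 7 (step 4): P = [3, 5, 7] / [8];  Q = [1, 2, 3] / [4]
  Insert 2 (step 5): P = [2, 5, 7] / [3] / [8];  Q = [1, 2, 3] / [4] / [5]
  Insert 6 (step 6): P = [2, 5, 6] / [3, 7] / [8];  Q = [1, 2, 3] / [4, 6] / [5]
  Insert 4 (step 7): P = [2, 4, 6] / [3, 5] / [7] / [8];  Q = [1, 2, 3] / [4, 6] / [5] / [7]
  Insert 1 (step 8): P = [1, 4, 6] / [2, 5] / [3] / [7] / [8];  Q = [1, 2, 3] / [4, 6] / [5] / [7] / [8]
Final shape: (3, 2, 1, 1, 1).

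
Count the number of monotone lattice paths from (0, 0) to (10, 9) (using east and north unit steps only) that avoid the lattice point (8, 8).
Number of paths = 53768

Total paths from (0, 0) to (10, 9): C(19, 10) = 92378. Paths through (8, 8): (paths (0, 0) → (8, 8)) × (paths (8, 8) → (10, 9)) = C(16, 8) · C(3, 2) = 12870 · 3 = 38610. Avoidance count = 92378 − 38610 = 53768.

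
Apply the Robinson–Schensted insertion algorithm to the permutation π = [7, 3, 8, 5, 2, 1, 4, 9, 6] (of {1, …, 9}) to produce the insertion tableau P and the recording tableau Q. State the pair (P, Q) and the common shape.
P = [1, 4, 6] / [2, 5, 9] / [3, 8] / [7];  Q = [1, 3, 8] / [2, 4, 9] / [5, 7] / [6];  common shape = (3, 3, 2, 1)

Row-insert the values π_1, π_2, … into P one at a time, bumping the leftmost entry strictly greater than the inserted value down to the next row. The recording tableau Q records, in position (i, j), the step at which that cell was added to P.
  Insert 7 (step 1): P = [7];  Q = [1]
  Insert 3 (step 2): P = [3] / [7];  Q = [1] / [2]
  Insert 8 (step 3): P = [3, 8] / [7];  Q = [1, 3] / [2]
  Insert 5 (step 4): P = [3, 5] / [7, 8];  Q = [1, 3] / [2, 4]
  Insert 2 (step 5): P = [2, 5] / [3, 8] / [7];  Q = [1, 3] / [2, 4] / [5]
  Insert 1 (step 6): P = [1, 5] / [2, 8] / [3] / [7];  Q = [1, 3] / [2, 4] / [5] / [6]
  Insert 4 (step 7): P = [1, 4] / [2, 5] / [3, 8] / [7];  Q = [1, 3] / [2, 4] / [5, 7] / [6]
  Insert 9 (step 8): P = [1, 4, 9] / [2, 5] / [3, 8] / [7];  Q = [1, 3, 8] / [2, 4] / [5, 7] / [6]
  Insert 6 (step 9): P = [1, 4, 6] / [2, 5, 9] / [3, 8] / [7];  Q = [1, 3, 8] / [2, 4, 9] / [5, 7] / [6]
Final shape: (3, 3, 2, 1).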